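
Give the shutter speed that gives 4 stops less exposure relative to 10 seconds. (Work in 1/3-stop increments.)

0.6 s

Shutter speed: 10 → 8 → 6 → 5 → 4 → 3.2 → 2.5 → 2 → 1.6 → 1.3 → 1 → 0.8 → 0.6 — 4 stops shorter (darker).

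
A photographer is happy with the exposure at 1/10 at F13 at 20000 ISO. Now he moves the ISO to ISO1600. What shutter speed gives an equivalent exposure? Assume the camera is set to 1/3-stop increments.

1.3 s

ISO: 20000 → 16000 → 12800 → 10000 → 8000 → 6400 → 5000 → 4000 → 3200 → 2500 → 2000 → 1600 — 3 2/3 stops dropped (darker).
Need 3 2/3 stops brighter from the shutter speed: 1/10 → 1/8 → 1/6 → 1/5 → 1/4 → 0.3 → 0.4 → 0.5 → 0.6 → 0.8 → 1 → 1.3.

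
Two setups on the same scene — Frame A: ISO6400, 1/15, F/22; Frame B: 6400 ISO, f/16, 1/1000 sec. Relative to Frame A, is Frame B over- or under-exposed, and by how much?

5 stops darker

Aperture: f/22 → f/16 — 1 stop larger aperture (brighter).
Shutter speed: 1/15 → 1/30 → 1/60 → 1/125 → 1/250 → 1/500 → 1/1000 — 6 stops shorter (darker).
ISO: unchanged.
Net: +1 −6 = −5 stops.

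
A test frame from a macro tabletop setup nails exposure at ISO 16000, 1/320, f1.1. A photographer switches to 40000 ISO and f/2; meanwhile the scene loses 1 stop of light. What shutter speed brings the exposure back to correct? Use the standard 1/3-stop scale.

1/125s

Scene light: 1 stop darker.
ISO: 16000 → 20000 → 25600 → 32000 → 40000 — 1 1/3 stops higher (brighter).
Aperture: f/1.1 → f/1.2 → f/1.4 → f/1.6 → f/1.8 → f/2 — 1 2/3 stops smaller aperture (darker).
Net so far: 1 1/3 stops darker. Shutter speed: 1/320 → 1/250 → 1/200 → 1/160 → 1/125.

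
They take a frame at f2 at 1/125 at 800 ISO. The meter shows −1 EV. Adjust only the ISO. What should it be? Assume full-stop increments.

Underexposed by 1 stop → need 1 stop brighter.
ISO: 800 → 1600.

ISO 1600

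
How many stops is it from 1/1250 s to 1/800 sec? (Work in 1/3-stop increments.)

2/3 stop

1/1250 → 1/1000 → 1/800 — count the steps: 2 third-stops = 2/3 stop.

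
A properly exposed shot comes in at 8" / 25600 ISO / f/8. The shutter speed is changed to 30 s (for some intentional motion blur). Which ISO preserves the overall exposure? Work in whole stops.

Shutter speed: 8 → 15 → 30 — 2 stops longer (brighter).
Need 2 stops darker from the ISO: 25600 → 12800 → 6400.

ISO 6400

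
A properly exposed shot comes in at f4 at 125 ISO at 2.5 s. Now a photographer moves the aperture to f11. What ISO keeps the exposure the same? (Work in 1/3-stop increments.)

ISO 1000

Aperture: f/4 → f/4.5 → f/5 → f/5.6 → f/6.3 → f/7.1 → f/8 → f/9 → f/10 → f/11 — 3 stops narrower (darker).
Need 3 stops brighter from the ISO: 125 → 160 → 200 → 250 → 320 → 400 → 500 → 640 → 800 → 1000.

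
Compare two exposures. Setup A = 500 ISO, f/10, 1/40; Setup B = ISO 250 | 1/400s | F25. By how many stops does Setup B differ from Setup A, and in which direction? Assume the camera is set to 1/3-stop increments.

7 stops darker

Aperture: f/10 → f/11 → f/13 → f/14 → f/16 → f/18 → f/20 → f/22 → f/25 — 2 2/3 stops smaller aperture (darker).
Shutter speed: 1/40 → 1/50 → 1/60 → 1/80 → 1/100 → 1/125 → 1/160 → 1/200 → 1/250 → 1/320 → 1/400 — 3 1/3 stops shorter (darker).
ISO: 500 → 400 → 320 → 250 — 1 stop dropped (darker).
Net: −2 2/3 −3 1/3 −1 = −7 stops.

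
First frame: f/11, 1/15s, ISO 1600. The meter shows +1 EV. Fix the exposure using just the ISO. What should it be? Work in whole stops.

ISO 800

Overexposed by 1 stop → need 1 stop darker.
ISO: 1600 → 800.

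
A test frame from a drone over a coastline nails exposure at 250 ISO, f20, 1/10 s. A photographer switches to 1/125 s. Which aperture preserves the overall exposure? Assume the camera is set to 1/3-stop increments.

f/5.6

Shutter speed: 1/10 → 1/13 → 1/15 → 1/20 → 1/25 → 1/30 → 1/40 → 1/50 → 1/60 → 1/80 → 1/100 → 1/125 — 3 2/3 stops faster (darker).
Need 3 2/3 stops brighter from the aperture: f/20 → f/18 → f/16 → f/14 → f/13 → f/11 → f/10 → f/9 → f/8 → f/7.1 → f/6.3 → f/5.6.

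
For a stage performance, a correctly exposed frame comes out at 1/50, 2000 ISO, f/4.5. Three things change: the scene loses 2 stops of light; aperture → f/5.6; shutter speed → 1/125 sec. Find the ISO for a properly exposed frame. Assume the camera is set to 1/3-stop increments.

Scene light: 2 stops darker.
Aperture: f/4.5 → f/5 → f/5.6 — 2/3 stop smaller aperture (darker).
Shutter speed: 1/50 → 1/60 → 1/80 → 1/100 → 1/125 — 1 1/3 stops shorter (darker).
Net so far: 4 stops darker. ISO: 2000 → 2500 → 3200 → 4000 → 5000 → 6400 → 8000 → 10000 → 12800 → 16000 → 20000 → 25600 → 32000.

ISO 32000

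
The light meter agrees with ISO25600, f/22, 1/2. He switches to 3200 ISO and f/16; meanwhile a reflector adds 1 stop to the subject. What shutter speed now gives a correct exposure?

Scene light: 1 stop brighter.
ISO: 25600 → 12800 → 6400 → 3200 — 3 stops dropped (darker).
Aperture: f/22 → f/16 — 1 stop larger aperture (brighter).
Net so far: 1 stop darker. Shutter speed: 1/2 → 1.

1 s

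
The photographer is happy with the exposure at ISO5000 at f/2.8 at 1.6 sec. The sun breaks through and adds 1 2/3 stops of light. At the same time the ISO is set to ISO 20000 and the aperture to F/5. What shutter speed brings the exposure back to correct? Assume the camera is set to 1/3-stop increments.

0.4 s

Scene light: 1 2/3 stops brighter.
ISO: 5000 → 6400 → 8000 → 10000 → 12800 → 16000 → 20000 — 2 stops raised (brighter).
Aperture: f/2.8 → f/3.2 → f/3.5 → f/4 → f/4.5 → f/5 — 1 2/3 stops stopped down (darker).
Net so far: 2 stops brighter. Shutter speed: 1.6 → 1.3 → 1 → 0.8 → 0.6 → 0.5 → 0.4.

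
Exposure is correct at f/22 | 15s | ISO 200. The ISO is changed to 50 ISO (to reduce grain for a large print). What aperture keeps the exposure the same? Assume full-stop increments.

ISO: 200 → 100 → 50 — 2 stops dropped (darker).
Need 2 stops brighter from the aperture: f/22 → f/16 → f/11.

f/11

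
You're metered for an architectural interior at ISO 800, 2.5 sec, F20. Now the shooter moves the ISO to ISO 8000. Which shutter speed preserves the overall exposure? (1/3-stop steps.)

ISO: 800 → 1000 → 1250 → 1600 → 2000 → 2500 → 3200 → 4000 → 5000 → 6400 → 8000 — 3 1/3 stops raised (brighter).
Need 3 1/3 stops darker from the shutter speed: 2.5 → 2 → 1.6 → 1.3 → 1 → 0.8 → 0.6 → 0.5 → 0.4 → 0.3 → 1/4.

1/4s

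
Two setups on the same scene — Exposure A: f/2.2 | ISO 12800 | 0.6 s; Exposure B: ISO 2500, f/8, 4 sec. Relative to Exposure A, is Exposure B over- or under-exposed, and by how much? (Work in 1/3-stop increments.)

Aperture: f/2.2 → f/2.5 → f/2.8 → f/3.2 → f/3.5 → f/4 → f/4.5 → f/5 → f/5.6 → f/6.3 → f/7.1 → f/8 — 3 2/3 stops stopped down (darker).
Shutter speed: 0.6 → 0.8 → 1 → 1.3 → 1.6 → 2 → 2.5 → 3.2 → 4 — 2 2/3 stops slower (brighter).
ISO: 12800 → 10000 → 8000 → 6400 → 5000 → 4000 → 3200 → 2500 — 2 1/3 stops dropped (darker).
Net: −3 2/3 +2 2/3 −2 1/3 = −3 1/3 stops.

3 1/3 stops darker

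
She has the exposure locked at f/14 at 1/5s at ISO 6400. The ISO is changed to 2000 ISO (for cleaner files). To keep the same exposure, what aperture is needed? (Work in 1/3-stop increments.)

ISO: 6400 → 5000 → 4000 → 3200 → 2500 → 2000 — 1 2/3 stops lower (darker).
Need 1 2/3 stops brighter from the aperture: f/14 → f/13 → f/11 → f/10 → f/9 → f/8.

f/8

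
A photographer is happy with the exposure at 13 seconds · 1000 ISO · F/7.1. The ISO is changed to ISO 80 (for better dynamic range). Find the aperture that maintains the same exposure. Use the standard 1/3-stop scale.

f/2

ISO: 1000 → 800 → 640 → 500 → 400 → 320 → 250 → 200 → 160 → 125 → 100 → 80 — 3 2/3 stops dropped (darker).
Need 3 2/3 stops brighter from the aperture: f/7.1 → f/6.3 → f/5.6 → f/5 → f/4.5 → f/4 → f/3.5 → f/3.2 → f/2.8 → f/2.5 → f/2.2 → f/2.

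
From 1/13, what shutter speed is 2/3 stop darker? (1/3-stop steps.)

1/20s

Shutter speed: 1/13 → 1/15 → 1/20 — 2/3 stop shorter (darker).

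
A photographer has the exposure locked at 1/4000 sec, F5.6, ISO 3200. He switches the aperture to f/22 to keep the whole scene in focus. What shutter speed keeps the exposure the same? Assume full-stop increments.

1/250s

Aperture: f/5.6 → f/8 → f/11 → f/16 → f/22 — 4 stops narrower (darker).
Need 4 stops brighter from the shutter speed: 1/4000 → 1/2000 → 1/1000 → 1/500 → 1/250.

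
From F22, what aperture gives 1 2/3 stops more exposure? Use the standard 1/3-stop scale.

Aperture: f/22 → f/20 → f/18 → f/16 → f/14 → f/13 — 1 2/3 stops wider (brighter).

f/13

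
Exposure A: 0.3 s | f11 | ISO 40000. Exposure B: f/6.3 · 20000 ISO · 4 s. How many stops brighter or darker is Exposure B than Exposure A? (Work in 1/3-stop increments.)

Aperture: f/11 → f/10 → f/9 → f/8 → f/7.1 → f/6.3 — 1 2/3 stops larger aperture (brighter).
Shutter speed: 0.3 → 0.4 → 0.5 → 0.6 → 0.8 → 1 → 1.3 → 1.6 → 2 → 2.5 → 3.2 → 4 — 3 2/3 stops slower (brighter).
ISO: 40000 → 32000 → 25600 → 20000 — 1 stop lower (darker).
Net: +1 2/3 +3 2/3 −1 = +4 1/3 stops.

4 1/3 stops brighter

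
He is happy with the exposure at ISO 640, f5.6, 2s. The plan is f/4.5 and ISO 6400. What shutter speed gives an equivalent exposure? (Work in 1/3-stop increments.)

1/8s

Aperture: f/5.6 → f/5 → f/4.5 — 2/3 stop larger aperture (brighter).
ISO: 640 → 800 → 1000 → 1250 → 1600 → 2000 → 2500 → 3200 → 4000 → 5000 → 6400 — 3 1/3 stops raised (brighter).
Net change so far: 4 stops brighter. Offset with the shutter speed: 2 → 1.6 → 1.3 → 1 → 0.8 → 0.6 → 0.5 → 0.4 → 0.3 → 1/4 → 1/5 → 1/6 → 1/8.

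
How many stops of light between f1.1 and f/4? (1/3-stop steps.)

f/1.1 → f/1.2 → f/1.4 → f/1.6 → f/1.8 → f/2 → f/2.2 → f/2.5 → f/2.8 → f/3.2 → f/3.5 → f/4 — count the steps: 11 third-stops = 3 2/3 stops.

3 2/3 stops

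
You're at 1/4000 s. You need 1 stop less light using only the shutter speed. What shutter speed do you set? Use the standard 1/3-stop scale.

1/8000s

Shutter speed: 1/4000 → 1/5000 → 1/6400 → 1/8000 — 1 stop faster (darker).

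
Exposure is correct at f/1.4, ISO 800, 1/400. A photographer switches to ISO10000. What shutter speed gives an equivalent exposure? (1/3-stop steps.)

1/5000s

ISO: 800 → 1000 → 1250 → 1600 → 2000 → 2500 → 3200 → 4000 → 5000 → 6400 → 8000 → 10000 — 3 2/3 stops higher (brighter).
Need 3 2/3 stops darker from the shutter speed: 1/400 → 1/500 → 1/640 → 1/800 → 1/1000 → 1/1250 → 1/1600 → 1/2000 → 1/2500 → 1/3200 → 1/4000 → 1/5000.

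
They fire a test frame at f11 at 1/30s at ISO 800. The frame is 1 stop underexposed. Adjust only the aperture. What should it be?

Underexposed by 1 stop → need 1 stop brighter.
Aperture: f/11 → f/8.

f/8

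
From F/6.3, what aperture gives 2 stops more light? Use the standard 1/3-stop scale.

f/3.2

Aperture: f/6.3 → f/5.6 → f/5 → f/4.5 → f/4 → f/3.5 → f/3.2 — 2 stops wider (brighter).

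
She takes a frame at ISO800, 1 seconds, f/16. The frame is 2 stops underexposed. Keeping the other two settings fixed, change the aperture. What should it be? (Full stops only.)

Underexposed by 2 stops → need 2 stops brighter.
Aperture: f/16 → f/11 → f/8.

f/8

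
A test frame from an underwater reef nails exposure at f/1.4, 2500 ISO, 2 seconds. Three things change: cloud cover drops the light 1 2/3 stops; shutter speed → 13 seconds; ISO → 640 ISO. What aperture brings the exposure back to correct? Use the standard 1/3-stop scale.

Scene light: 1 2/3 stops darker.
Shutter speed: 2 → 2.5 → 3.2 → 4 → 5 → 6 → 8 → 10 → 13 — 2 2/3 stops longer (brighter).
ISO: 2500 → 2000 → 1600 → 1250 → 1000 → 800 → 640 — 2 stops dropped (darker).
Net so far: 1 stop darker. Aperture: f/1.4 → f/1.2 → f/1.1 → f/1.0.

f/1.0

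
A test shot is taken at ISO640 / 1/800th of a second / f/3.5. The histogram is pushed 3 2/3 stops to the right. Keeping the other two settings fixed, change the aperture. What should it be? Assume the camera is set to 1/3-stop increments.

f/13

Overexposed by 3 2/3 stops → need 3 2/3 stops darker.
Aperture: f/3.5 → f/4 → f/4.5 → f/5 → f/5.6 → f/6.3 → f/7.1 → f/8 → f/9 → f/10 → f/11 → f/13.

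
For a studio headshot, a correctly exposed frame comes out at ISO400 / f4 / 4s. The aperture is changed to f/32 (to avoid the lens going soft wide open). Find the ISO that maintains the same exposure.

Aperture: f/4 → f/5.6 → f/8 → f/11 → f/16 → f/22 → f/32 — 6 stops smaller aperture (darker).
Need 6 stops brighter from the ISO: 400 → 800 → 1600 → 3200 → 6400 → 12800 → 25600.

ISO 25600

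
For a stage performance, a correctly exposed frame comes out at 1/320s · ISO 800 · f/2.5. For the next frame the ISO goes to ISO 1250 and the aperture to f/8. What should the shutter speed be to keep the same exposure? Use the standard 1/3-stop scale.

1/50s

ISO: 800 → 1000 → 1250 — 2/3 stop raised (brighter).
Aperture: f/2.5 → f/2.8 → f/3.2 → f/3.5 → f/4 → f/4.5 → f/5 → f/5.6 → f/6.3 → f/7.1 → f/8 — 3 1/3 stops stopped down (darker).
Net change so far: 2 2/3 stops darker. Offset with the shutter speed: 1/320 → 1/250 → 1/200 → 1/160 → 1/125 → 1/100 → 1/80 → 1/60 → 1/50.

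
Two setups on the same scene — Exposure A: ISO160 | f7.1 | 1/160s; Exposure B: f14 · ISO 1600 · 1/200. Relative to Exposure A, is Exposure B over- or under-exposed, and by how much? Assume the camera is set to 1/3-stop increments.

Aperture: f/7.1 → f/8 → f/9 → f/10 → f/11 → f/13 → f/14 — 2 stops stopped down (darker).
Shutter speed: 1/160 → 1/200 — 1/3 stop faster (darker).
ISO: 160 → 200 → 250 → 320 → 400 → 500 → 640 → 800 → 1000 → 1250 → 1600 — 3 1/3 stops higher (brighter).
Net: −2 −1/3 +3 1/3 = +1 stop.

1 stop brighter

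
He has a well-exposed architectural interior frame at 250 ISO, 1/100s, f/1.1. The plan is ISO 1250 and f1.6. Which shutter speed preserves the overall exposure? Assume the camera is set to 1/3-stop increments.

ISO: 250 → 320 → 400 → 500 → 640 → 800 → 1000 → 1250 — 2 1/3 stops raised (brighter).
Aperture: f/1.1 → f/1.2 → f/1.4 → f/1.6 — 1 stop stopped down (darker).
Net change so far: 1 1/3 stops brighter. Offset with the shutter speed: 1/100 → 1/125 → 1/160 → 1/200 → 1/250.

1/250s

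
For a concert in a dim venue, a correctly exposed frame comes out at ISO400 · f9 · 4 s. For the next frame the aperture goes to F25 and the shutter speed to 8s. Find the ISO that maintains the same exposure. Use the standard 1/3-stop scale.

Aperture: f/9 → f/10 → f/11 → f/13 → f/14 → f/16 → f/18 → f/20 → f/22 → f/25 — 3 stops stopped down (darker).
Shutter speed: 4 → 5 → 6 → 8 — 1 stop slower (brighter).
Net change so far: 2 stops darker. Offset with the ISO: 400 → 500 → 640 → 800 → 1000 → 1250 → 1600.

ISO 1600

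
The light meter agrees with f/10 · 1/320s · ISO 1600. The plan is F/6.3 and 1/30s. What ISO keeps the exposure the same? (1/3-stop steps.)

ISO 64

Aperture: f/10 → f/9 → f/8 → f/7.1 → f/6.3 — 1 1/3 stops larger aperture (brighter).
Shutter speed: 1/320 → 1/250 → 1/200 → 1/160 → 1/125 → 1/100 → 1/80 → 1/60 → 1/50 → 1/40 → 1/30 — 3 1/3 stops slower (brighter).
Net change so far: 4 2/3 stops brighter. Offset with the ISO: 1600 → 1250 → 1000 → 800 → 640 → 500 → 400 → 320 → 250 → 200 → 160 → 125 → 100 → 80 → 64.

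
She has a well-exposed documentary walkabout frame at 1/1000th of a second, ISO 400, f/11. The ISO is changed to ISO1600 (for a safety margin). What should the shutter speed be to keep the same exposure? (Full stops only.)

ISO: 400 → 800 → 1600 — 2 stops higher (brighter).
Need 2 stops darker from the shutter speed: 1/1000 → 1/2000 → 1/4000.

1/4000s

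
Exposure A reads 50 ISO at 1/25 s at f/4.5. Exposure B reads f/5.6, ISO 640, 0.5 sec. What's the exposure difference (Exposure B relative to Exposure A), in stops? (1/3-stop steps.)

Aperture: f/4.5 → f/5 → f/5.6 — 2/3 stop narrower (darker).
Shutter speed: 1/25 → 1/20 → 1/15 → 1/13 → 1/10 → 1/8 → 1/6 → 1/5 → 1/4 → 0.3 → 0.4 → 0.5 — 3 2/3 stops longer (brighter).
ISO: 50 → 64 → 80 → 100 → 125 → 160 → 200 → 250 → 320 → 400 → 500 → 640 — 3 2/3 stops higher (brighter).
Net: −2/3 +3 2/3 +3 2/3 = +6 2/3 stops.

6 2/3 stops brighter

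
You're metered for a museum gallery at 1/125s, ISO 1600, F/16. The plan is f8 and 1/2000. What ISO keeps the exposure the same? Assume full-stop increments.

Aperture: f/16 → f/11 → f/8 — 2 stops opened up (brighter).
Shutter speed: 1/125 → 1/250 → 1/500 → 1/1000 → 1/2000 — 4 stops shorter (darker).
Net change so far: 2 stops darker. Offset with the ISO: 1600 → 3200 → 6400.

ISO 6400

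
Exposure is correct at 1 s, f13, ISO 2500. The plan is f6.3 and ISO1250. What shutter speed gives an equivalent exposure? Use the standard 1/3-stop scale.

Aperture: f/13 → f/11 → f/10 → f/9 → f/8 → f/7.1 → f/6.3 — 2 stops wider (brighter).
ISO: 2500 → 2000 → 1600 → 1250 — 1 stop lower (darker).
Net change so far: 1 stop brighter. Offset with the shutter speed: 1 → 0.8 → 0.6 → 0.5.

0.5 s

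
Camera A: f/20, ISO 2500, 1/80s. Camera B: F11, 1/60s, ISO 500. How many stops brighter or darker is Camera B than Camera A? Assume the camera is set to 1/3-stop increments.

Aperture: f/20 → f/18 → f/16 → f/14 → f/13 → f/11 — 1 2/3 stops opened up (brighter).
Shutter speed: 1/80 → 1/60 — 1/3 stop slower (brighter).
ISO: 2500 → 2000 → 1600 → 1250 → 1000 → 800 → 640 → 500 — 2 1/3 stops lower (darker).
Net: +1 2/3 +1/3 −2 1/3 = −1/3 stops.

1/3 stop darker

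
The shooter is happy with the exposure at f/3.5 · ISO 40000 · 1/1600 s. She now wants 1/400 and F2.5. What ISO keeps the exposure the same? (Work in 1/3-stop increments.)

Shutter speed: 1/1600 → 1/1250 → 1/1000 → 1/800 → 1/640 → 1/500 → 1/400 — 2 stops longer (brighter).
Aperture: f/3.5 → f/3.2 → f/2.8 → f/2.5 — 1 stop opened up (brighter).
Net change so far: 3 stops brighter. Offset with the ISO: 40000 → 32000 → 25600 → 20000 → 16000 → 12800 → 10000 → 8000 → 6400 → 5000.

ISO 5000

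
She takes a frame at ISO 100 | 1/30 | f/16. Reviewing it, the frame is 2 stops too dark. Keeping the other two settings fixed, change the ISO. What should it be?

Underexposed by 2 stops → need 2 stops brighter.
ISO: 100 → 200 → 400.

ISO 400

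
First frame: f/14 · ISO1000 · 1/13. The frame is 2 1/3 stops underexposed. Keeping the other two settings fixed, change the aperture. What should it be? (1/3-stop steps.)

Underexposed by 2 1/3 stops → need 2 1/3 stops brighter.
Aperture: f/14 → f/13 → f/11 → f/10 → f/9 → f/8 → f/7.1 → f/6.3.

f/6.3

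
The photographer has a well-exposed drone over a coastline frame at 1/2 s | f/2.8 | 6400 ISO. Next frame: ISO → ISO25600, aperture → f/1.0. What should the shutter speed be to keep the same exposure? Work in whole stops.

1/60s

ISO: 6400 → 12800 → 25600 — 2 stops higher (brighter).
Aperture: f/2.8 → f/2 → f/1.4 → f/1.0 — 3 stops larger aperture (brighter).
Net change so far: 5 stops brighter. Offset with the shutter speed: 1/2 → 1/4 → 1/8 → 1/15 → 1/30 → 1/60.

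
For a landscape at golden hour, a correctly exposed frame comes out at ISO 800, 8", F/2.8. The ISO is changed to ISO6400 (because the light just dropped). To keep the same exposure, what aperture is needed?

ISO: 800 → 1600 → 3200 → 6400 — 3 stops higher (brighter).
Need 3 stops darker from the aperture: f/2.8 → f/4 → f/5.6 → f/8.

f/8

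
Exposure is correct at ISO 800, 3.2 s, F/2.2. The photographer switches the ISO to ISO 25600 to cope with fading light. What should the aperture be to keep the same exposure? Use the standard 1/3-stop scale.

ISO: 800 → 1000 → 1250 → 1600 → 2000 → 2500 → 3200 → 4000 → 5000 → 6400 → 8000 → 10000 → 12800 → 16000 → 20000 → 25600 — 5 stops higher (brighter).
Need 5 stops darker from the aperture: f/2.2 → f/2.5 → f/2.8 → f/3.2 → f/3.5 → f/4 → f/4.5 → f/5 → f/5.6 → f/6.3 → f/7.1 → f/8 → f/9 → f/10 → f/11 → f/13.

f/13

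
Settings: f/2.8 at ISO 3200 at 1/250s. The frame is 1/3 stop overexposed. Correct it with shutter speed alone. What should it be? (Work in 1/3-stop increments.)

Overexposed by 1/3 stop → need 1/3 stop darker.
Shutter speed: 1/250 → 1/320.

1/320s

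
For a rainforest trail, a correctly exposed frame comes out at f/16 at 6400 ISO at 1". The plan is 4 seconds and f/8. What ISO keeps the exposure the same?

Shutter speed: 1 → 2 → 4 — 2 stops longer (brighter).
Aperture: f/16 → f/11 → f/8 — 2 stops wider (brighter).
Net change so far: 4 stops brighter. Offset with the ISO: 6400 → 3200 → 1600 → 800 → 400.

ISO 400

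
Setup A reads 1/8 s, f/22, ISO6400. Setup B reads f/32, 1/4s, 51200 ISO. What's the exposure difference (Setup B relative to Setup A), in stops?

Aperture: f/22 → f/32 — 1 stop smaller aperture (darker).
Shutter speed: 1/8 → 1/4 — 1 stop slower (brighter).
ISO: 6400 → 12800 → 25600 → 51200 — 3 stops higher (brighter).
Net: −1 +1 +3 = +3 stops.

3 stops brighter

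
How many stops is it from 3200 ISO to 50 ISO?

3200 → 1600 → 800 → 400 → 200 → 100 → 50 — count the steps: 6 stops.

6 stops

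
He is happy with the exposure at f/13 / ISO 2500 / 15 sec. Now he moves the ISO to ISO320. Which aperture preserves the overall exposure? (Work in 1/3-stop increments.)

f/4.5

ISO: 2500 → 2000 → 1600 → 1250 → 1000 → 800 → 640 → 500 → 400 → 320 — 3 stops lower (darker).
Need 3 stops brighter from the aperture: f/13 → f/11 → f/10 → f/9 → f/8 → f/7.1 → f/6.3 → f/5.6 → f/5 → f/4.5.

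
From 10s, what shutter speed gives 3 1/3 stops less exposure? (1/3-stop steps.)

Shutter speed: 10 → 8 → 6 → 5 → 4 → 3.2 → 2.5 → 2 → 1.6 → 1.3 → 1 — 3 1/3 stops shorter (darker).

1 s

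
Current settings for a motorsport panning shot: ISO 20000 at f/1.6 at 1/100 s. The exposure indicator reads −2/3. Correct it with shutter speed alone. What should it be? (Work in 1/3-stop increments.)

Underexposed by 2/3 stop → need 2/3 stop brighter.
Shutter speed: 1/100 → 1/80 → 1/60.

1/60s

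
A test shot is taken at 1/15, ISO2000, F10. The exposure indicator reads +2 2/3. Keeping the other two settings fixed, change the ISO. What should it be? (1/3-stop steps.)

ISO 320

Overexposed by 2 2/3 stops → need 2 2/3 stops darker.
ISO: 2000 → 1600 → 1250 → 1000 → 800 → 640 → 500 → 400 → 320.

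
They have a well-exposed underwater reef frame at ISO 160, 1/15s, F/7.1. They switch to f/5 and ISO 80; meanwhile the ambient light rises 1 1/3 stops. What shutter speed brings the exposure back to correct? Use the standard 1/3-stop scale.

1/40s

Scene light: 1 1/3 stops brighter.
Aperture: f/7.1 → f/6.3 → f/5.6 → f/5 — 1 stop wider (brighter).
ISO: 160 → 125 → 100 → 80 — 1 stop lower (darker).
Net so far: 1 1/3 stops brighter. Shutter speed: 1/15 → 1/20 → 1/25 → 1/30 → 1/40.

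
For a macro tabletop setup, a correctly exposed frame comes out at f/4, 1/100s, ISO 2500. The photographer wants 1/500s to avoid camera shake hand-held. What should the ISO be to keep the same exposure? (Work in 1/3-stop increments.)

ISO 12800

Shutter speed: 1/100 → 1/125 → 1/160 → 1/200 → 1/250 → 1/320 → 1/400 → 1/500 — 2 1/3 stops shorter (darker).
Need 2 1/3 stops brighter from the ISO: 2500 → 3200 → 4000 → 5000 → 6400 → 8000 → 10000 → 12800.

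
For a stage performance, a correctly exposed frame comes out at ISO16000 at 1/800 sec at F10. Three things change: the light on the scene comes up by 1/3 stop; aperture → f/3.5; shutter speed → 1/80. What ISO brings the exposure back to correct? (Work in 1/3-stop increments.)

ISO 160

Scene light: 1/3 stop brighter.
Aperture: f/10 → f/9 → f/8 → f/7.1 → f/6.3 → f/5.6 → f/5 → f/4.5 → f/4 → f/3.5 — 3 stops wider (brighter).
Shutter speed: 1/800 → 1/640 → 1/500 → 1/400 → 1/320 → 1/250 → 1/200 → 1/160 → 1/125 → 1/100 → 1/80 — 3 1/3 stops slower (brighter).
Net so far: 6 2/3 stops brighter. ISO: 16000 → 12800 → 10000 → 8000 → 6400 → 5000 → 4000 → 3200 → 2500 → 2000 → 1600 → 1250 → 1000 → 800 → 640 → 500 → 400 → 320 → 250 → 200 → 160.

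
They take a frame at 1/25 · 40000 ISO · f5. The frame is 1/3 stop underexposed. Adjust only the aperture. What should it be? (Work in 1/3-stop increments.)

f/4.5

Underexposed by 1/3 stop → need 1/3 stop brighter.
Aperture: f/5 → f/4.5.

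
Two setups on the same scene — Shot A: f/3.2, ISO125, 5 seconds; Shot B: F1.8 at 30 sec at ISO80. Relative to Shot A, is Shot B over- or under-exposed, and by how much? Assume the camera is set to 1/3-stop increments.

3 2/3 stops brighter

Aperture: f/3.2 → f/2.8 → f/2.5 → f/2.2 → f/2 → f/1.8 — 1 2/3 stops larger aperture (brighter).
Shutter speed: 5 → 6 → 8 → 10 → 13 → 15 → 20 → 25 → 30 — 2 2/3 stops slower (brighter).
ISO: 125 → 100 → 80 — 2/3 stop lower (darker).
Net: +1 2/3 +2 2/3 −2/3 = +3 2/3 stops.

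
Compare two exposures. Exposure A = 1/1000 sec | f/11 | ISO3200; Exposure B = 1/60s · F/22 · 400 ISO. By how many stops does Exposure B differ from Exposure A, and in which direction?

Aperture: f/11 → f/16 → f/22 — 2 stops narrower (darker).
Shutter speed: 1/1000 → 1/500 → 1/250 → 1/125 → 1/60 — 4 stops slower (brighter).
ISO: 3200 → 1600 → 800 → 400 — 3 stops dropped (darker).
Net: −2 +4 −3 = −1 stop.

1 stop darker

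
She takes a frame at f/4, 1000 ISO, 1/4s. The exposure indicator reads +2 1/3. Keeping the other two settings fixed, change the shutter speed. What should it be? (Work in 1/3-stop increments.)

1/20s

Overexposed by 2 1/3 stops → need 2 1/3 stops darker.
Shutter speed: 1/4 → 1/5 → 1/6 → 1/8 → 1/10 → 1/13 → 1/15 → 1/20.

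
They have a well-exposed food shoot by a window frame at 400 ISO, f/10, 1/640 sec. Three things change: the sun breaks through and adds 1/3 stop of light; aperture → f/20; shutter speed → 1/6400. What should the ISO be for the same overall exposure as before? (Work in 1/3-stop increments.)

ISO 12800

Scene light: 1/3 stop brighter.
Aperture: f/10 → f/11 → f/13 → f/14 → f/16 → f/18 → f/20 — 2 stops smaller aperture (darker).
Shutter speed: 1/640 → 1/800 → 1/1000 → 1/1250 → 1/1600 → 1/2000 → 1/2500 → 1/3200 → 1/4000 → 1/5000 → 1/6400 — 3 1/3 stops faster (darker).
Net so far: 5 stops darker. ISO: 400 → 500 → 640 → 800 → 1000 → 1250 → 1600 → 2000 → 2500 → 3200 → 4000 → 5000 → 6400 → 8000 → 10000 → 12800.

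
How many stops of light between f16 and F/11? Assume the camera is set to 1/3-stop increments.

1 stop

f/16 → f/14 → f/13 → f/11 — count the steps: 3 third-stops = 1 stop.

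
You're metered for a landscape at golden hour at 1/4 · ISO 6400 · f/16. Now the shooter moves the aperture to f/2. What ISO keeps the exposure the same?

Aperture: f/16 → f/11 → f/8 → f/5.6 → f/4 → f/2.8 → f/2 — 6 stops opened up (brighter).
Need 6 stops darker from the ISO: 6400 → 3200 → 1600 → 800 → 400 → 200 → 100.

ISO 100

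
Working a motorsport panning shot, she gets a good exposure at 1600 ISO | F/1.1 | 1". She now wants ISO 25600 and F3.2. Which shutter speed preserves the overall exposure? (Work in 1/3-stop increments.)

ISO: 1600 → 2000 → 2500 → 3200 → 4000 → 5000 → 6400 → 8000 → 10000 → 12800 → 16000 → 20000 → 25600 — 4 stops raised (brighter).
Aperture: f/1.1 → f/1.2 → f/1.4 → f/1.6 → f/1.8 → f/2 → f/2.2 → f/2.5 → f/2.8 → f/3.2 — 3 stops stopped down (darker).
Net change so far: 1 stop brighter. Offset with the shutter speed: 1 → 0.8 → 0.6 → 0.5.

0.5 s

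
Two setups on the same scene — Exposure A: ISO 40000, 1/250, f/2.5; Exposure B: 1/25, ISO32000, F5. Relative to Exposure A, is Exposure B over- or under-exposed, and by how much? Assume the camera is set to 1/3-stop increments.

Aperture: f/2.5 → f/2.8 → f/3.2 → f/3.5 → f/4 → f/4.5 → f/5 — 2 stops smaller aperture (darker).
Shutter speed: 1/250 → 1/200 → 1/160 → 1/125 → 1/100 → 1/80 → 1/60 → 1/50 → 1/40 → 1/30 → 1/25 — 3 1/3 stops longer (brighter).
ISO: 40000 → 32000 — 1/3 stop lower (darker).
Net: −2 +3 1/3 −1/3 = +1 stop.

1 stop brighter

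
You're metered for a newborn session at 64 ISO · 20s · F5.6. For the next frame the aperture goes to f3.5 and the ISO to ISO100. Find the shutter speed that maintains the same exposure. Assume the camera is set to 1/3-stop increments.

Aperture: f/5.6 → f/5 → f/4.5 → f/4 → f/3.5 — 1 1/3 stops larger aperture (brighter).
ISO: 64 → 80 → 100 — 2/3 stop raised (brighter).
Net change so far: 2 stops brighter. Offset with the shutter speed: 20 → 15 → 13 → 10 → 8 → 6 → 5.

5 s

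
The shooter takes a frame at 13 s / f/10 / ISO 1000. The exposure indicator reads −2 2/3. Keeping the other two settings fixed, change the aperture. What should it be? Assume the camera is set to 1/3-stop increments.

f/4

Underexposed by 2 2/3 stops → need 2 2/3 stops brighter.
Aperture: f/10 → f/9 → f/8 → f/7.1 → f/6.3 → f/5.6 → f/5 → f/4.5 → f/4.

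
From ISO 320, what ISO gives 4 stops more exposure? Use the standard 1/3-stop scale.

ISO: 320 → 400 → 500 → 640 → 800 → 1000 → 1250 → 1600 → 2000 → 2500 → 3200 → 4000 → 5000 — 4 stops higher (brighter).

ISO 5000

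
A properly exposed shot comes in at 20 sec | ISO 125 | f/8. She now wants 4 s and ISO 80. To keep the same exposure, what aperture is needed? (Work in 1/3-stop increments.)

Shutter speed: 20 → 15 → 13 → 10 → 8 → 6 → 5 → 4 — 2 1/3 stops faster (darker).
ISO: 125 → 100 → 80 — 2/3 stop lower (darker).
Net change so far: 3 stops darker. Offset with the aperture: f/8 → f/7.1 → f/6.3 → f/5.6 → f/5 → f/4.5 → f/4 → f/3.5 → f/3.2 → f/2.8.

f/2.8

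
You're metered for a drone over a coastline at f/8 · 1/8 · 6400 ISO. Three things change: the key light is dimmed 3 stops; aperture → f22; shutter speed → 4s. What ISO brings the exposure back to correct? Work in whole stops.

Scene light: 3 stops darker.
Aperture: f/8 → f/11 → f/16 → f/22 — 3 stops narrower (darker).
Shutter speed: 1/8 → 1/4 → 1/2 → 1 → 2 → 4 — 5 stops longer (brighter).
Net so far: 1 stop darker. ISO: 6400 → 12800.

ISO 12800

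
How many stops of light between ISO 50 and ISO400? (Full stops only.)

3 stops

50 → 100 → 200 → 400 — count the steps: 3 stops.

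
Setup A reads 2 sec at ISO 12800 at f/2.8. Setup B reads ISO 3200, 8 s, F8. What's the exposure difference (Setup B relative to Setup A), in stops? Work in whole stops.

Aperture: f/2.8 → f/4 → f/5.6 → f/8 — 3 stops smaller aperture (darker).
Shutter speed: 2 → 4 → 8 — 2 stops slower (brighter).
ISO: 12800 → 6400 → 3200 — 2 stops dropped (darker).
Net: −3 +2 −2 = −3 stops.

3 stops darker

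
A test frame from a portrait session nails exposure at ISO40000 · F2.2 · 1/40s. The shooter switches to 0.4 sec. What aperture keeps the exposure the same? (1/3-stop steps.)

f/9

Shutter speed: 1/40 → 1/30 → 1/25 → 1/20 → 1/15 → 1/13 → 1/10 → 1/8 → 1/6 → 1/5 → 1/4 → 0.3 → 0.4 — 4 stops slower (brighter).
Need 4 stops darker from the aperture: f/2.2 → f/2.5 → f/2.8 → f/3.2 → f/3.5 → f/4 → f/4.5 → f/5 → f/5.6 → f/6.3 → f/7.1 → f/8 → f/9.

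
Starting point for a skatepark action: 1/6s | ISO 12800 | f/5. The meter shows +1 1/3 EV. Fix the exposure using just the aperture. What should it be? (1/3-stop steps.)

Overexposed by 1 1/3 stops → need 1 1/3 stops darker.
Aperture: f/5 → f/5.6 → f/6.3 → f/7.1 → f/8.

f/8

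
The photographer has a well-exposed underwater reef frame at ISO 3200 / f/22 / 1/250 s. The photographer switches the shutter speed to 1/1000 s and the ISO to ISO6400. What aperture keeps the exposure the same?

f/16

Shutter speed: 1/250 → 1/500 → 1/1000 — 2 stops faster (darker).
ISO: 3200 → 6400 — 1 stop higher (brighter).
Net change so far: 1 stop darker. Offset with the aperture: f/22 → f/16.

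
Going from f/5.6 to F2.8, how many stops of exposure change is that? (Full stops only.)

f/5.6 → f/4 → f/2.8 — count the steps: 2 stops.

2 stops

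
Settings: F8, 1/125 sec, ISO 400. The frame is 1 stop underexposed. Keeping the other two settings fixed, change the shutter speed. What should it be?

1/60s

Underexposed by 1 stop → need 1 stop brighter.
Shutter speed: 1/125 → 1/60.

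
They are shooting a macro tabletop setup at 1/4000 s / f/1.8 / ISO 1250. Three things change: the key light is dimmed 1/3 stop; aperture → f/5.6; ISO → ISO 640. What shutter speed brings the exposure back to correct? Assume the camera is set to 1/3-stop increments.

Scene light: 1/3 stop darker.
Aperture: f/1.8 → f/2 → f/2.2 → f/2.5 → f/2.8 → f/3.2 → f/3.5 → f/4 → f/4.5 → f/5 → f/5.6 — 3 1/3 stops narrower (darker).
ISO: 1250 → 1000 → 800 → 640 — 1 stop dropped (darker).
Net so far: 4 2/3 stops darker. Shutter speed: 1/4000 → 1/3200 → 1/2500 → 1/2000 → 1/1600 → 1/1250 → 1/1000 → 1/800 → 1/640 → 1/500 → 1/400 → 1/320 → 1/250 → 1/200 → 1/160.

1/160s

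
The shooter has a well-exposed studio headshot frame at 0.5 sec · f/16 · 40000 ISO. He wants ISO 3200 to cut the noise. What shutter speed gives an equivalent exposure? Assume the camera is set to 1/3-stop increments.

ISO: 40000 → 32000 → 25600 → 20000 → 16000 → 12800 → 10000 → 8000 → 6400 → 5000 → 4000 → 3200 — 3 2/3 stops lower (darker).
Need 3 2/3 stops brighter from the shutter speed: 0.5 → 0.6 → 0.8 → 1 → 1.3 → 1.6 → 2 → 2.5 → 3.2 → 4 → 5 → 6.

6 s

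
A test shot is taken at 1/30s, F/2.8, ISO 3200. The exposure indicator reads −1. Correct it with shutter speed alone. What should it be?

1/15s

Underexposed by 1 stop → need 1 stop brighter.
Shutter speed: 1/30 → 1/15.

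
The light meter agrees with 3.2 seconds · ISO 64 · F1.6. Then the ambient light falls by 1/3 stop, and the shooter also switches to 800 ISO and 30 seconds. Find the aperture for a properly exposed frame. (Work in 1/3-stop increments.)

f/16

Scene light: 1/3 stop darker.
ISO: 64 → 80 → 100 → 125 → 160 → 200 → 250 → 320 → 400 → 500 → 640 → 800 — 3 2/3 stops raised (brighter).
Shutter speed: 3.2 → 4 → 5 → 6 → 8 → 10 → 13 → 15 → 20 → 25 → 30 — 3 1/3 stops longer (brighter).
Net so far: 6 2/3 stops brighter. Aperture: f/1.6 → f/1.8 → f/2 → f/2.2 → f/2.5 → f/2.8 → f/3.2 → f/3.5 → f/4 → f/4.5 → f/5 → f/5.6 → f/6.3 → f/7.1 → f/8 → f/9 → f/10 → f/11 → f/13 → f/14 → f/16.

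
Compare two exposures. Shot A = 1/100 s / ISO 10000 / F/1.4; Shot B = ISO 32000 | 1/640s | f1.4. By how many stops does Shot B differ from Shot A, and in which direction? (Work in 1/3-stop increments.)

1 stop darker

Aperture: unchanged.
Shutter speed: 1/100 → 1/125 → 1/160 → 1/200 → 1/250 → 1/320 → 1/400 → 1/500 → 1/640 — 2 2/3 stops faster (darker).
ISO: 10000 → 12800 → 16000 → 20000 → 25600 → 32000 — 1 2/3 stops higher (brighter).
Net: −2 2/3 +1 2/3 = −1 stop.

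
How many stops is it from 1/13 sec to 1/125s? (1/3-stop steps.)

3 1/3 stops

1/13 → 1/15 → 1/20 → 1/25 → 1/30 → 1/40 → 1/50 → 1/60 → 1/80 → 1/100 → 1/125 — count the steps: 10 third-stops = 3 1/3 stops.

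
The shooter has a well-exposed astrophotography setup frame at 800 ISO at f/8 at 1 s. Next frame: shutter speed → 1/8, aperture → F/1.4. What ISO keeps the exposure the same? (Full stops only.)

ISO 200

Shutter speed: 1 → 1/2 → 1/4 → 1/8 — 3 stops shorter (darker).
Aperture: f/8 → f/5.6 → f/4 → f/2.8 → f/2 → f/1.4 — 5 stops opened up (brighter).
Net change so far: 2 stops brighter. Offset with the ISO: 800 → 400 → 200.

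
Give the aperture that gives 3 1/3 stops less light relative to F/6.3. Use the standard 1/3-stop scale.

Aperture: f/6.3 → f/7.1 → f/8 → f/9 → f/10 → f/11 → f/13 → f/14 → f/16 → f/18 → f/20 — 3 1/3 stops narrower (darker).

f/20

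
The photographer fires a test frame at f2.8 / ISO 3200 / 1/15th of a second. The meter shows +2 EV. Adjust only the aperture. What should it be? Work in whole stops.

f/5.6

Overexposed by 2 stops → need 2 stops darker.
Aperture: f/2.8 → f/4 → f/5.6.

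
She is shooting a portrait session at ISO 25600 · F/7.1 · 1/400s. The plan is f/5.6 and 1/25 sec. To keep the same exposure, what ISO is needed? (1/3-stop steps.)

Aperture: f/7.1 → f/6.3 → f/5.6 — 2/3 stop larger aperture (brighter).
Shutter speed: 1/400 → 1/320 → 1/250 → 1/200 → 1/160 → 1/125 → 1/100 → 1/80 → 1/60 → 1/50 → 1/40 → 1/30 → 1/25 — 4 stops slower (brighter).
Net change so far: 4 2/3 stops brighter. Offset with the ISO: 25600 → 20000 → 16000 → 12800 → 10000 → 8000 → 6400 → 5000 → 4000 → 3200 → 2500 → 2000 → 1600 → 1250 → 1000.

ISO 1000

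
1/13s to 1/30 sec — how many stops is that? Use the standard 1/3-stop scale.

1 1/3 stops

1/13 → 1/15 → 1/20 → 1/25 → 1/30 — count the steps: 4 third-stops = 1 1/3 stops.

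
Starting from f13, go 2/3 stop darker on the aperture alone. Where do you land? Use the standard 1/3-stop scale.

f/16

Aperture: f/13 → f/14 → f/16 — 2/3 stop stopped down (darker).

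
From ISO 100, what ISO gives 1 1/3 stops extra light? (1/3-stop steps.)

ISO: 100 → 125 → 160 → 200 → 250 — 1 1/3 stops higher (brighter).

ISO 250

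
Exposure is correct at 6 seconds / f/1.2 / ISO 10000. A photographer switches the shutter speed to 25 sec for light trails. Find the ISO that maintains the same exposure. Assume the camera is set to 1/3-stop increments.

ISO 2500

Shutter speed: 6 → 8 → 10 → 13 → 15 → 20 → 25 — 2 stops longer (brighter).
Need 2 stops darker from the ISO: 10000 → 8000 → 6400 → 5000 → 4000 → 3200 → 2500.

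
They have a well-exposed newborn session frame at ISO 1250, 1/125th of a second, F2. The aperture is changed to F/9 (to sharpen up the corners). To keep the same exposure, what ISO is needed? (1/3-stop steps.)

Aperture: f/2 → f/2.2 → f/2.5 → f/2.8 → f/3.2 → f/3.5 → f/4 → f/4.5 → f/5 → f/5.6 → f/6.3 → f/7.1 → f/8 → f/9 — 4 1/3 stops narrower (darker).
Need 4 1/3 stops brighter from the ISO: 1250 → 1600 → 2000 → 2500 → 3200 → 4000 → 5000 → 6400 → 8000 → 10000 → 12800 → 16000 → 20000 → 25600.

ISO 25600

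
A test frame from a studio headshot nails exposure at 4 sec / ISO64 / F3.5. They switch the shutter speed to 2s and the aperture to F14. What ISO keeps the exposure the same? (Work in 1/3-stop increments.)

Shutter speed: 4 → 3.2 → 2.5 → 2 — 1 stop shorter (darker).
Aperture: f/3.5 → f/4 → f/4.5 → f/5 → f/5.6 → f/6.3 → f/7.1 → f/8 → f/9 → f/10 → f/11 → f/13 → f/14 — 4 stops stopped down (darker).
Net change so far: 5 stops darker. Offset with the ISO: 64 → 80 → 100 → 125 → 160 → 200 → 250 → 320 → 400 → 500 → 640 → 800 → 1000 → 1250 → 1600 → 2000.

ISO 2000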